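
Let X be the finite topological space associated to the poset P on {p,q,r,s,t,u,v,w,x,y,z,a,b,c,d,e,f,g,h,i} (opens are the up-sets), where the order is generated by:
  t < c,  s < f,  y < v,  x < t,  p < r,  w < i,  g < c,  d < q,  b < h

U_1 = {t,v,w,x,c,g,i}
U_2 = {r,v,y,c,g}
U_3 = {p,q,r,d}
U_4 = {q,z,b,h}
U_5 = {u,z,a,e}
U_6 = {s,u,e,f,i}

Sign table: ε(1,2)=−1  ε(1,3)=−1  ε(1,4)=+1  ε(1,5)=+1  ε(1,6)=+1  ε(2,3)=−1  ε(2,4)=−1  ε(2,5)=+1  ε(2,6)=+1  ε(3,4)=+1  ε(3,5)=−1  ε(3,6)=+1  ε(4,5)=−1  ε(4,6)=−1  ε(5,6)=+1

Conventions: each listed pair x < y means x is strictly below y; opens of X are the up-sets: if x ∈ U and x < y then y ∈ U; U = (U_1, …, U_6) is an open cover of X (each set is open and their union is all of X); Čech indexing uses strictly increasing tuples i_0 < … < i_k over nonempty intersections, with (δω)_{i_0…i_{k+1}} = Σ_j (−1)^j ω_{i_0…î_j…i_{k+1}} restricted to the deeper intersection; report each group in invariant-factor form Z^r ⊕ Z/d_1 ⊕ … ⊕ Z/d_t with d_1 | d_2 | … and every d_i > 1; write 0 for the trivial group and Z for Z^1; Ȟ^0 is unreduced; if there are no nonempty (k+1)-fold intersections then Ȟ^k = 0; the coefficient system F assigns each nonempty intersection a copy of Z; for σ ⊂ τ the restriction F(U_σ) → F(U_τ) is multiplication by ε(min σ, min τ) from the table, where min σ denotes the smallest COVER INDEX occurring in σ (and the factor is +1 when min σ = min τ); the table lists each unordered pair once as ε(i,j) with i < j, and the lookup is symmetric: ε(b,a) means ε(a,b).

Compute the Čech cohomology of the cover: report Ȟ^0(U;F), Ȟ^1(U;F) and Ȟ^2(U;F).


nerve of the cover:
  U12={v,c,g} U16={i} U23={r} U34={q} U45={z} U56={u,e}
C dims 6,6; δ0: rk 6, SNF 1^5·2
Ȟ^0 = (6 − 6) − 0 = 0, so Ȟ^0 ≅ 0
Ȟ^1 = (6 − 0) − 6 = 0 plus torsion [2], so Ȟ^1 ≅ Z/2
Ȟ^2 = (0 − 0) − 0 = 0, so Ȟ^2 ≅ 0

Ȟ^0 = 0, Ȟ^1 = Z/2, Ȟ^2 = 0


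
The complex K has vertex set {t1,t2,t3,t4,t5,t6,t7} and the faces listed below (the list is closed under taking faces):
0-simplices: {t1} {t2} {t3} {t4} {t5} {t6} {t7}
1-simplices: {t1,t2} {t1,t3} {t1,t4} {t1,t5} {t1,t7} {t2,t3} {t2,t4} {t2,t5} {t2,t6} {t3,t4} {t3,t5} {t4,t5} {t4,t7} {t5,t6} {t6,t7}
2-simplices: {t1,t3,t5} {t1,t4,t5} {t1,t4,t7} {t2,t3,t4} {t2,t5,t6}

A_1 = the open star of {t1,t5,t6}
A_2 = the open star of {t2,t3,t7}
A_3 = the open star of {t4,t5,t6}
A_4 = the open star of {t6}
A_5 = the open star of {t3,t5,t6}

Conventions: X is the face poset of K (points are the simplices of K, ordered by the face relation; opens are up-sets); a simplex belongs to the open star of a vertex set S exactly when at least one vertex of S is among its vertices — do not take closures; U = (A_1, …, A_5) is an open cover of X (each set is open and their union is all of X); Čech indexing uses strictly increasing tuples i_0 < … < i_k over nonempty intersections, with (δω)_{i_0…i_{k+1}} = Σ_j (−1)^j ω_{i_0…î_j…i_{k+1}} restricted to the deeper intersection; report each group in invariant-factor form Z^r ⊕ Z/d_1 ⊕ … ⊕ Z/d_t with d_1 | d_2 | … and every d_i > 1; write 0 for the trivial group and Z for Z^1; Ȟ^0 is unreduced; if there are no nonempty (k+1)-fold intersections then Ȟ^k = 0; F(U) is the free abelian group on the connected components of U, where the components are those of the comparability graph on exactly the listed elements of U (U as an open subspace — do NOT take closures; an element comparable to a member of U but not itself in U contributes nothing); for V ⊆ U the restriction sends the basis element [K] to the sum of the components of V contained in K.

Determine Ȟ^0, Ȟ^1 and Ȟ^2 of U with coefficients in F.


nerve simplices:
  A1={{t1},{t5},{t6},{t1,t2},{t1,t3},{t1,t4},{t1,t5},{t1,t7},{t2,t5},{t2,t6},{t3,t5},{t4,t5},{t5,t6},{t6,t7},{t1,t3,t5},{t1,t4,t5},{t1,t4,t7},{t2,t5,t6}} A2={{t2},{t3},{t7},{t1,t2},{t1,t3},{t1,t7},{t2,t3},{t2,t4},{t2,t5},{t2,t6},{t3,t4},{t3,t5},{t4,t7},{t6,t7},{t1,t3,t5},{t1,t4,t7},{t2,t3,t4},{t2,t5,t6}} A3={{t4},{t5},{t6},{t1,t4},{t1,t5},{t2,t4},{t2,t5},{t2,t6},{t3,t4},{t3,t5},{t4,t5},{t4,t7},{t5,t6},{t6,t7},{t1,t3,t5},{t1,t4,t5},{t1,t4,t7},{t2,t3,t4},{t2,t5,t6}} A4={{t6},{t2,t6},{t5,t6},{t6,t7},{t2,t5,t6}} A5={{t3},{t5},{t6},{t1,t3},{t1,t5},{t2,t3},{t2,t5},{t2,t6},{t3,t4},{t3,t5},{t4,t5},{t5,t6},{t6,t7},{t1,t3,t5},{t1,t4,t5},{t2,t3,t4},{t2,t5,t6}}
  A12={{t1,t2},{t1,t3},{t1,t7},{t2,t5},{t2,t6},{t3,t5},{t6,t7},{t1,t3,t5},{t1,t4,t7},{t2,t5,t6}} A13={{t5},{t6},{t1,t4},{t1,t5},{t2,t5},{t2,t6},{t3,t5},{t4,t5},{t5,t6},{t6,t7},{t1,t3,t5},{t1,t4,t5},{t1,t4,t7},{t2,t5,t6}} A14={{t6},{t2,t6},{t5,t6},{t6,t7},{t2,t5,t6}} A15={{t5},{t6},{t1,t3},{t1,t5},{t2,t5},{t2,t6},{t3,t5},{t4,t5},{t5,t6},{t6,t7},{t1,t3,t5},{t1,t4,t5},{t2,t5,t6}} A23={{t2,t4},{t2,t5},{t2,t6},{t3,t4},{t3,t5},{t4,t7},{t6,t7},{t1,t3,t5},{t1,t4,t7},{t2,t3,t4},{t2,t5,t6}} A24={{t2,t6},{t6,t7},{t2,t5,t6}} A25={{t3},{t1,t3},{t2,t3},{t2,t5},{t2,t6},{t3,t4},{t3,t5},{t6,t7},{t1,t3,t5},{t2,t3,t4},{t2,t5,t6}} A34={{t6},{t2,t6},{t5,t6},{t6,t7},{t2,t5,t6}} A35={{t5},{t6},{t1,t5},{t2,t5},{t2,t6},{t3,t4},{t3,t5},{t4,t5},{t5,t6},{t6,t7},{t1,t3,t5},{t1,t4,t5},{t2,t3,t4},{t2,t5,t6}} A45={{t6},{t2,t6},{t5,t6},{t6,t7},{t2,t5,t6}}
  A123={{t2,t5},{t2,t6},{t3,t5},{t6,t7},{t1,t3,t5},{t1,t4,t7},{t2,t5,t6}} A124={{t2,t6},{t6,t7},{t2,t5,t6}} A125={{t1,t3},{t2,t5},{t2,t6},{t3,t5},{t6,t7},{t1,t3,t5},{t2,t5,t6}} A134={{t6},{t2,t6},{t5,t6},{t6,t7},{t2,t5,t6}} A135={{t5},{t6},{t1,t5},{t2,t5},{t2,t6},{t3,t5},{t4,t5},{t5,t6},{t6,t7},{t1,t3,t5},{t1,t4,t5},{t2,t5,t6}} A145={{t6},{t2,t6},{t5,t6},{t6,t7},{t2,t5,t6}} A234={{t2,t6},{t6,t7},{t2,t5,t6}} A235={{t2,t5},{t2,t6},{t3,t4},{t3,t5},{t6,t7},{t1,t3,t5},{t2,t3,t4},{t2,t5,t6}} A245={{t2,t6},{t6,t7},{t2,t5,t6}} A345={{t6},{t2,t6},{t5,t6},{t6,t7},{t2,t5,t6}}
  A1234={{t2,t6},{t6,t7},{t2,t5,t6}} A1235={{t2,t5},{t2,t6},{t3,t5},{t6,t7},{t1,t3,t5},{t2,t5,t6}} A1245={{t2,t6},{t6,t7},{t2,t5,t6}} A1345={{t6},{t2,t6},{t5,t6},{t6,t7},{t2,t5,t6}} A2345={{t2,t6},{t6,t7},{t2,t5,t6}}
  A12345={{t2,t6},{t6,t7},{t2,t5,t6}}
components per intersection:
  A1: {{t1},{t5},{t6},{t1,t2},{t1,t3},{t1,t4},{t1,t5},{t1,t7},{t2,t5},{t2,t6},{t3,t5},{t4,t5},{t5,t6},{t6,t7},{t1,t3,t5},{t1,t4,t5},{t1,t4,t7},{t2,t5,t6}}
  A2: {{t2},{t3},{t1,t2},{t1,t3},{t2,t3},{t2,t4},{t2,t5},{t2,t6},{t3,t4},{t3,t5},{t1,t3,t5},{t2,t3,t4},{t2,t5,t6}} {{t7},{t1,t7},{t4,t7},{t6,t7},{t1,t4,t7}}
  A3: {{t4},{t5},{t6},{t1,t4},{t1,t5},{t2,t4},{t2,t5},{t2,t6},{t3,t4},{t3,t5},{t4,t5},{t4,t7},{t5,t6},{t6,t7},{t1,t3,t5},{t1,t4,t5},{t1,t4,t7},{t2,t3,t4},{t2,t5,t6}}
  A4: {{t6},{t2,t6},{t5,t6},{t6,t7},{t2,t5,t6}}
  A5: {{t3},{t5},{t6},{t1,t3},{t1,t5},{t2,t3},{t2,t5},{t2,t6},{t3,t4},{t3,t5},{t4,t5},{t5,t6},{t6,t7},{t1,t3,t5},{t1,t4,t5},{t2,t3,t4},{t2,t5,t6}}
  A12: {{t1,t2}} {{t1,t3},{t3,t5},{t1,t3,t5}} {{t1,t7},{t1,t4,t7}} {{t2,t5},{t2,t6},{t2,t5,t6}} {{t6,t7}}
  A13: {{t5},{t6},{t1,t4},{t1,t5},{t2,t5},{t2,t6},{t3,t5},{t4,t5},{t5,t6},{t6,t7},{t1,t3,t5},{t1,t4,t5},{t1,t4,t7},{t2,t5,t6}}
  A14: {{t6},{t2,t6},{t5,t6},{t6,t7},{t2,t5,t6}}
  A15: {{t5},{t6},{t1,t3},{t1,t5},{t2,t5},{t2,t6},{t3,t5},{t4,t5},{t5,t6},{t6,t7},{t1,t3,t5},{t1,t4,t5},{t2,t5,t6}}
  A23: {{t2,t4},{t3,t4},{t2,t3,t4}} {{t2,t5},{t2,t6},{t2,t5,t6}} {{t3,t5},{t1,t3,t5}} {{t4,t7},{t1,t4,t7}} {{t6,t7}}
  A24: {{t2,t6},{t2,t5,t6}} {{t6,t7}}
  A25: {{t3},{t1,t3},{t2,t3},{t3,t4},{t3,t5},{t1,t3,t5},{t2,t3,t4}} {{t2,t5},{t2,t6},{t2,t5,t6}} {{t6,t7}}
  A34: {{t6},{t2,t6},{t5,t6},{t6,t7},{t2,t5,t6}}
  A35: {{t5},{t6},{t1,t5},{t2,t5},{t2,t6},{t3,t5},{t4,t5},{t5,t6},{t6,t7},{t1,t3,t5},{t1,t4,t5},{t2,t5,t6}} {{t3,t4},{t2,t3,t4}}
  A45: {{t6},{t2,t6},{t5,t6},{t6,t7},{t2,t5,t6}}
  A123: {{t2,t5},{t2,t6},{t2,t5,t6}} {{t3,t5},{t1,t3,t5}} {{t6,t7}} {{t1,t4,t7}}
  A124: {{t2,t6},{t2,t5,t6}} {{t6,t7}}
  A125: {{t1,t3},{t3,t5},{t1,t3,t5}} {{t2,t5},{t2,t6},{t2,t5,t6}} {{t6,t7}}
  A134: {{t6},{t2,t6},{t5,t6},{t6,t7},{t2,t5,t6}}
  A135: {{t5},{t6},{t1,t5},{t2,t5},{t2,t6},{t3,t5},{t4,t5},{t5,t6},{t6,t7},{t1,t3,t5},{t1,t4,t5},{t2,t5,t6}}
  A145: {{t6},{t2,t6},{t5,t6},{t6,t7},{t2,t5,t6}}
  A234: {{t2,t6},{t2,t5,t6}} {{t6,t7}}
  A235: {{t2,t5},{t2,t6},{t2,t5,t6}} {{t3,t4},{t2,t3,t4}} {{t3,t5},{t1,t3,t5}} {{t6,t7}}
  A245: {{t2,t6},{t2,t5,t6}} {{t6,t7}}
  A345: {{t6},{t2,t6},{t5,t6},{t6,t7},{t2,t5,t6}}
  A1234: {{t2,t6},{t2,t5,t6}} {{t6,t7}}
  A1235: {{t2,t5},{t2,t6},{t2,t5,t6}} {{t3,t5},{t1,t3,t5}} {{t6,t7}}
  A1245: {{t2,t6},{t2,t5,t6}} {{t6,t7}}
  A1345: {{t6},{t2,t6},{t5,t6},{t6,t7},{t2,t5,t6}}
  A2345: {{t2,t6},{t2,t5,t6}} {{t6,t7}}
  A12345: {{t2,t6},{t2,t5,t6}} {{t6,t7}}
C dims 6,22,21,10; δ0: rk 5, SNF 1^5; δ1: rk 13, SNF 1^13; δ2: rk 8, SNF 1^8
degree 0: 6−5−0 = 1 → Ȟ^0 ≅ Z
degree 1: 22−13−5 = 4 → Ȟ^1 ≅ Z^4
degree 2: 21−8−13 = 0 → Ȟ^2 ≅ 0

Ȟ^0(U;F) ≅ Z,  Ȟ^1(U;F) ≅ Z^4,  Ȟ^2(U;F) ≅ 0


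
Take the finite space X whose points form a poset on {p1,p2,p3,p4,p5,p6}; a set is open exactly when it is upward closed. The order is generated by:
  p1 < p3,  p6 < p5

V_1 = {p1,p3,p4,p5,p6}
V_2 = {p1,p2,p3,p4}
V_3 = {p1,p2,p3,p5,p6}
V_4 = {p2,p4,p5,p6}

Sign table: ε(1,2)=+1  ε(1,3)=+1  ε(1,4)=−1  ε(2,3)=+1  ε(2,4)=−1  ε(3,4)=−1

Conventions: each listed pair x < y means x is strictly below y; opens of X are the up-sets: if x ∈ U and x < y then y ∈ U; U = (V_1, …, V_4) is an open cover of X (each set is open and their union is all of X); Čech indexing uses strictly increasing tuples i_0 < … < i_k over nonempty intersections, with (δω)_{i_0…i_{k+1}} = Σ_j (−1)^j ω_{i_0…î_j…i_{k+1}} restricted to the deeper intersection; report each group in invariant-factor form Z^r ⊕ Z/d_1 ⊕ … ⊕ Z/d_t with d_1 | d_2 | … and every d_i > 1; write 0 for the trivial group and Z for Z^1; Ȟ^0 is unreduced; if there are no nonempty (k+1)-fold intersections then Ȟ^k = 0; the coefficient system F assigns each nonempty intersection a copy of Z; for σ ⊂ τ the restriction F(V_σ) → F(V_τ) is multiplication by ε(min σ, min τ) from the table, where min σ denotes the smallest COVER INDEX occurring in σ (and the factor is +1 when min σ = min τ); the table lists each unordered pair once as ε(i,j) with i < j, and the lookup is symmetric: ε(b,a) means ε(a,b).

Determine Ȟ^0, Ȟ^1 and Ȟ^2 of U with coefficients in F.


nonempty overlaps:
  V12={p1,p3,p4} V13={p1,p3,p5,p6} V14={p4,p5,p6} V23={p1,p2,p3} V24={p2,p4} V34={p2,p5,p6}
  V123={p1,p3} V124={p4} V134={p5,p6} V234={p2}
C dims 4,6,4; δ0: rk 3, SNF 1^3; δ1: rk 3, SNF 1^3
degree 0: 4−3−0 = 1 → Ȟ^0 ≅ Z
degree 1: 6−3−3 = 0 → Ȟ^1 ≅ 0
degree 2: 4−0−3 = 1 → Ȟ^2 ≅ Z

Ȟ^0 ≅ Z; Ȟ^1 ≅ 0; Ȟ^2 ≅ Z


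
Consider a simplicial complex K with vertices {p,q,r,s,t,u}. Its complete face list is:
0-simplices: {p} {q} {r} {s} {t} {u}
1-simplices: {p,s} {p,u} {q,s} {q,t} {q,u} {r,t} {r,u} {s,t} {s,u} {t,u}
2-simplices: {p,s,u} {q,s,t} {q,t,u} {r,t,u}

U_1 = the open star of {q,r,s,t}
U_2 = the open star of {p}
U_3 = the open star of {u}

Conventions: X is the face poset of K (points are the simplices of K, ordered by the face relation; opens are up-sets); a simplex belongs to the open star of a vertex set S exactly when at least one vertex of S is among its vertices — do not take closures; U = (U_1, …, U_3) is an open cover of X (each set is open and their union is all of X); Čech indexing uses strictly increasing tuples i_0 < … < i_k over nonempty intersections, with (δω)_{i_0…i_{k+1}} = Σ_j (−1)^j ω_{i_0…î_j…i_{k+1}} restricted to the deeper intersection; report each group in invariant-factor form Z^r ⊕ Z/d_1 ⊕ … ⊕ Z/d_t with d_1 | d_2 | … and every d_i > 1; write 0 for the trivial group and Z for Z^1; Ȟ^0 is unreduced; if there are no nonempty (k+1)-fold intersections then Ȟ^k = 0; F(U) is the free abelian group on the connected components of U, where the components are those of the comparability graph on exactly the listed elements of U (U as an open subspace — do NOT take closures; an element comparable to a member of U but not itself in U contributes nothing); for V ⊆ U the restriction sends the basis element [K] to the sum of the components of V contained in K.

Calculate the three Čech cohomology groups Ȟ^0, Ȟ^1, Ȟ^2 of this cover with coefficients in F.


Ȟ^0(U;F) ≅ Z, Ȟ^1(U;F) ≅ Z and Ȟ^2(U;F) ≅ 0

intersection data:
  U1={{q},{r},{s},{t},{p,s},{q,s},{q,t},{q,u},{r,t},{r,u},{s,t},{s,u},{t,u},{p,s,u},{q,s,t},{q,t,u},{r,t,u}} U2={{p},{p,s},{p,u},{p,s,u}} U3={{u},{p,u},{q,u},{r,u},{s,u},{t,u},{p,s,u},{q,t,u},{r,t,u}}
  U12={{p,s},{p,s,u}} U13={{q,u},{r,u},{s,u},{t,u},{p,s,u},{q,t,u},{r,t,u}} U23={{p,u},{p,s,u}}
  U123={{p,s,u}}
components per intersection:
  U1: {{q},{r},{s},{t},{p,s},{q,s},{q,t},{q,u},{r,t},{r,u},{s,t},{s,u},{t,u},{p,s,u},{q,s,t},{q,t,u},{r,t,u}}
  U2: {{p},{p,s},{p,u},{p,s,u}}
  U3: {{u},{p,u},{q,u},{r,u},{s,u},{t,u},{p,s,u},{q,t,u},{r,t,u}}
  U12: {{p,s},{p,s,u}}
  U13: {{q,u},{r,u},{t,u},{q,t,u},{r,t,u}} {{s,u},{p,s,u}}
  U23: {{p,u},{p,s,u}}
  U123: {{p,s,u}}
C dims 3,4,1; δ0: rk 2, SNF 1^2; δ1: rk 1, SNF 1^1
Ȟ^0 = (3 − 2) − 0 = 1, so Ȟ^0 ≅ Z
Ȟ^1 = (4 − 1) − 2 = 1, so Ȟ^1 ≅ Z
Ȟ^2 = (1 − 0) − 1 = 0, so Ȟ^2 ≅ 0


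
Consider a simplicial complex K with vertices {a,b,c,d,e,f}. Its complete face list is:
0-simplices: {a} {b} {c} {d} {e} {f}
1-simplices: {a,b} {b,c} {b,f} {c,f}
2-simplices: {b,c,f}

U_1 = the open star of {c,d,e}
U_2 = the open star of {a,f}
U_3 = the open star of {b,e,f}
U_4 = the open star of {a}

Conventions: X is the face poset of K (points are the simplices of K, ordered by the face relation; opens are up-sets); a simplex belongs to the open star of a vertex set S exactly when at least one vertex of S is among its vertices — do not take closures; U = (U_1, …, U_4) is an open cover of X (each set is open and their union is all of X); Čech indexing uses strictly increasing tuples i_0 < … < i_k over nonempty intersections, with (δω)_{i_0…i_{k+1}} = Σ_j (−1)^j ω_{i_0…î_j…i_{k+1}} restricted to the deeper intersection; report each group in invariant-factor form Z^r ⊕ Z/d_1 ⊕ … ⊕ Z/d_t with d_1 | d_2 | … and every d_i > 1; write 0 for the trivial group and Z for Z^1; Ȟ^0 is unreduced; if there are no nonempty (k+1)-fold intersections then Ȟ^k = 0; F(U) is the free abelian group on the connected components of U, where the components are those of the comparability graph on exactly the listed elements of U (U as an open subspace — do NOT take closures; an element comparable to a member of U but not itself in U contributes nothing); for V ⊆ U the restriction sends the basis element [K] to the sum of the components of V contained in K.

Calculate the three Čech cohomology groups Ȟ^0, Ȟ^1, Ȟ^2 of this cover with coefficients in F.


Ȟ^0 = Z^3, Ȟ^1 = 0 and Ȟ^2 = 0

intersection data:
  U1={{c},{d},{e},{b,c},{c,f},{b,c,f}} U2={{a},{f},{a,b},{b,f},{c,f},{b,c,f}} U3={{b},{e},{f},{a,b},{b,c},{b,f},{c,f},{b,c,f}} U4={{a},{a,b}}
  U12={{c,f},{b,c,f}} U13={{e},{b,c},{c,f},{b,c,f}} U23={{f},{a,b},{b,f},{c,f},{b,c,f}} U24={{a},{a,b}} U34={{a,b}}
  U123={{c,f},{b,c,f}} U234={{a,b}}
components per intersection:
  U1: {{c},{b,c},{c,f},{b,c,f}} {{d}} {{e}}
  U2: {{a},{a,b}} {{f},{b,f},{c,f},{b,c,f}}
  U3: {{b},{f},{a,b},{b,c},{b,f},{c,f},{b,c,f}} {{e}}
  U4: {{a},{a,b}}
  U12: {{c,f},{b,c,f}}
  U13: {{e}} {{b,c},{c,f},{b,c,f}}
  U23: {{f},{b,f},{c,f},{b,c,f}} {{a,b}}
  U24: {{a},{a,b}}
  U34: {{a,b}}
  U123: {{c,f},{b,c,f}}
  U234: {{a,b}}
C dims 8,7,2; δ0: rk 5, SNF 1^5; δ1: rk 2, SNF 1^2
Ȟ^0 = (8 − 5) − 0 = 3, so Ȟ^0 ≅ Z^3
Ȟ^1 = (7 − 2) − 5 = 0, so Ȟ^1 ≅ 0
Ȟ^2 = (2 − 0) − 2 = 0, so Ȟ^2 ≅ 0


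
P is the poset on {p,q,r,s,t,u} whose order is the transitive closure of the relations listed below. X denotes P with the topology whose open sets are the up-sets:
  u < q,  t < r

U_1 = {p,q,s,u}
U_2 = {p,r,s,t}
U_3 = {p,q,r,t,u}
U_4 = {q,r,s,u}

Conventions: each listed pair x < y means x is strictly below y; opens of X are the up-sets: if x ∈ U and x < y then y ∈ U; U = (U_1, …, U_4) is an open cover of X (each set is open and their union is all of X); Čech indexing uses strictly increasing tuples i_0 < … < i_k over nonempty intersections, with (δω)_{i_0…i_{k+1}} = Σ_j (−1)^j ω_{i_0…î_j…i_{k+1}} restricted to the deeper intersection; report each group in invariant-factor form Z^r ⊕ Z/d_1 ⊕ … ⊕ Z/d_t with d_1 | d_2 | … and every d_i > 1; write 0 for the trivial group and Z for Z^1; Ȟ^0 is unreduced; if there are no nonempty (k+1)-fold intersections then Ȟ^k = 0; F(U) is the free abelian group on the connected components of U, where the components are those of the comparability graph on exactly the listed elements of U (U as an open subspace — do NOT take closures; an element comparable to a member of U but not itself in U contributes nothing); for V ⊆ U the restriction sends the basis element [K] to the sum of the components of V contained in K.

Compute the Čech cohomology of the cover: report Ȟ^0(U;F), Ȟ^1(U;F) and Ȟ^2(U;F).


nonempty intersections:
  U12={p,s} U13={p,q,u} U14={q,s,u} U23={p,r,t} U24={r,s} U34={q,r,u}
  U123={p} U124={s} U134={q,u} U234={r}
components per intersection:
  U1: {p} {q,u} {s}
  U2: {p} {r,t} {s}
  U3: {p} {q,u} {r,t}
  U4: {q,u} {r} {s}
  U12: {p} {s}
  U13: {p} {q,u}
  U14: {q,u} {s}
  U23: {p} {r,t}
  U24: {r} {s}
  U34: {q,u} {r}
  U123: {p}
  U124: {s}
  U134: {q,u}
  U234: {r}
C dims 12,12,4; δ0: rk 8, SNF 1^8; δ1: rk 4, SNF 1^4
Ȟ^0: (12−8)−0=4 ⇒ Z^4
Ȟ^1: (12−4)−8=0 ⇒ 0
Ȟ^2: (4−0)−4=0 ⇒ 0

Ȟ^0 = Z^4,  Ȟ^1 = 0,  Ȟ^2 = 0


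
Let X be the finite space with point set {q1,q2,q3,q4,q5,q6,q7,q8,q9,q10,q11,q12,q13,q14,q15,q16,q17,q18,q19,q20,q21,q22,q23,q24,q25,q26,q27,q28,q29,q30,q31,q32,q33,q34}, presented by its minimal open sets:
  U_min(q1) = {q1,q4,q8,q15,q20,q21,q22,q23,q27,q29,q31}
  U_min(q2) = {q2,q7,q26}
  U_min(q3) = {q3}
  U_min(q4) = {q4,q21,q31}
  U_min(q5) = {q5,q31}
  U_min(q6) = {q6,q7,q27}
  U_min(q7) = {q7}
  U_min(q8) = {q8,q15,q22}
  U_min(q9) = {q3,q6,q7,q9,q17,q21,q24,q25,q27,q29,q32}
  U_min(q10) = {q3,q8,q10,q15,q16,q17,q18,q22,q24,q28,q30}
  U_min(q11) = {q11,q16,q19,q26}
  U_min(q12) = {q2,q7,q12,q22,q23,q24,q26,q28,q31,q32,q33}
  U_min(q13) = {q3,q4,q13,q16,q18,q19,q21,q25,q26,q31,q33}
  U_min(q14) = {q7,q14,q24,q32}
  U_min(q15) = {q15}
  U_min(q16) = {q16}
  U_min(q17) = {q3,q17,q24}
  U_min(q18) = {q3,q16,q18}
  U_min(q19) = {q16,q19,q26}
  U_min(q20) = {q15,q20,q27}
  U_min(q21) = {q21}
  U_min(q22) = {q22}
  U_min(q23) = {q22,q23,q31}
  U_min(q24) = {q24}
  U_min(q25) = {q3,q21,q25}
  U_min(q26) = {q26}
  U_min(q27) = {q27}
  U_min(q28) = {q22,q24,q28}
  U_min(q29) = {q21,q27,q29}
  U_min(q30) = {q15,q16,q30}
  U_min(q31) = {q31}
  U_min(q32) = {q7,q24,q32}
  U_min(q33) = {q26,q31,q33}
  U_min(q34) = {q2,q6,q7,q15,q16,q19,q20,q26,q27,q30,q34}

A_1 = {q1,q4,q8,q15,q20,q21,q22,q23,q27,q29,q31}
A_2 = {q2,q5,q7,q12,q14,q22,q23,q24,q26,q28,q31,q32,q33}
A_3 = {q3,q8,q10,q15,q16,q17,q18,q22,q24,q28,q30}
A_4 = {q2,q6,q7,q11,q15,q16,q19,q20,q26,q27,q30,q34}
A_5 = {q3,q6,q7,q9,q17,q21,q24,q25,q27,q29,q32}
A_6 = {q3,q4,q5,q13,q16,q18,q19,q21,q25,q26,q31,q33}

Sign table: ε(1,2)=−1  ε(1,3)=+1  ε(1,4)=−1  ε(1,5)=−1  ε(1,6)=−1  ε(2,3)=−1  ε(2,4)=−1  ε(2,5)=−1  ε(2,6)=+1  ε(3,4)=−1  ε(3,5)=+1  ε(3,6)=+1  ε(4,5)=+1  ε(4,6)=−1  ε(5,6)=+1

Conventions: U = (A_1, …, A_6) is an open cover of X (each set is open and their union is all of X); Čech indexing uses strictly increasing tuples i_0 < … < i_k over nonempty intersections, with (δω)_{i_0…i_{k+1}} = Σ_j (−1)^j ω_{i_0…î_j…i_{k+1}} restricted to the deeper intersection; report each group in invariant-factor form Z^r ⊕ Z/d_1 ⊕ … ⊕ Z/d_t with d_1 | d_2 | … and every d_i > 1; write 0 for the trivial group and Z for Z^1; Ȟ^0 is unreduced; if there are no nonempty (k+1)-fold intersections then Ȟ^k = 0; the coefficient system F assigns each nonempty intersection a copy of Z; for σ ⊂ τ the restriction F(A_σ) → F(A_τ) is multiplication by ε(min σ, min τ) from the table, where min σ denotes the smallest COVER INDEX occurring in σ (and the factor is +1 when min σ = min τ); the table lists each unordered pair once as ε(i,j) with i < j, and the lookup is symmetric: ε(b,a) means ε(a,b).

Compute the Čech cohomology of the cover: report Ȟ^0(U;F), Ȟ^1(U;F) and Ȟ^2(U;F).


Ȟ^0 ≅ 0,  Ȟ^1 ≅ Z/2,  Ȟ^2 ≅ Z

nerve simplices:
  A12={q22,q23,q31} A13={q8,q15,q22} A14={q15,q20,q27} A15={q21,q27,q29} A16={q4,q21,q31} A23={q22,q24,q28} A24={q2,q7,q26} A25={q7,q24,q32} A26={q5,q26,q31,q33} A34={q15,q16,q30} A35={q3,q17,q24} A36={q3,q16,q18} A45={q6,q7,q27} A46={q16,q19,q26} A56={q3,q21,q25}
  A123={q22} A126={q31} A134={q15} A145={q27} A156={q21} A235={q24} A245={q7} A246={q26} A346={q16} A356={q3}
C dims 6,15,10; δ0: rk 6, SNF 1^5·2; δ1: rk 9, SNF 1^9
degree 0: 6−6−0 = 0 → Ȟ^0 ≅ 0
degree 1: 15−9−6 = 0 plus torsion [2] → Ȟ^1 ≅ Z/2
degree 2: 10−0−9 = 1 → Ȟ^2 ≅ Z


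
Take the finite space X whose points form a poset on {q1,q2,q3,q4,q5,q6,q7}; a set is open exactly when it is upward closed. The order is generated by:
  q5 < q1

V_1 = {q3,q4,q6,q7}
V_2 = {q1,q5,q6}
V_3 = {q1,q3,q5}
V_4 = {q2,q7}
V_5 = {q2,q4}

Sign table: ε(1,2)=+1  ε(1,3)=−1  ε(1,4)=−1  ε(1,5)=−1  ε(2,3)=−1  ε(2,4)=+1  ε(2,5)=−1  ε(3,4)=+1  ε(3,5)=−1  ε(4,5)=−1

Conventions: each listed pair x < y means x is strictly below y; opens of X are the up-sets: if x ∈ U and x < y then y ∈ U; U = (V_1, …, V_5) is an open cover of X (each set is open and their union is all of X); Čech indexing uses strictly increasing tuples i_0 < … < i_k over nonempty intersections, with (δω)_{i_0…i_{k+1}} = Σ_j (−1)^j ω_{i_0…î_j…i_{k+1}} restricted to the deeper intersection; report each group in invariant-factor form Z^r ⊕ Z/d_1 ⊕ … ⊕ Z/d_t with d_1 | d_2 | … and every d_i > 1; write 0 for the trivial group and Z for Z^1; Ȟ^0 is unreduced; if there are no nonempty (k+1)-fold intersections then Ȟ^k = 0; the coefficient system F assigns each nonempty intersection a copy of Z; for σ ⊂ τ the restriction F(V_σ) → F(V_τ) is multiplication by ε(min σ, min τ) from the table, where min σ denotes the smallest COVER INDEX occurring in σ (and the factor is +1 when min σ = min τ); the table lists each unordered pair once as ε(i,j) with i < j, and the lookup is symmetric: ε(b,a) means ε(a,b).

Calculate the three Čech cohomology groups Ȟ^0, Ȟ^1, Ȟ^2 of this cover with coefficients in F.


Ȟ^0 = 0, Ȟ^1 = Z ⊕ Z/2 and Ȟ^2 = 0

intersection data:
  V12={q6} V13={q3} V14={q7} V15={q4} V23={q1,q5} V45={q2}
C dims 5,6; δ0: rk 5, SNF 1^4·2
Ȟ^0 = (5 − 5) − 0 = 0, so Ȟ^0 ≅ 0
Ȟ^1 = (6 − 0) − 5 = 1 plus torsion [2], so Ȟ^1 ≅ Z ⊕ Z/2
Ȟ^2 = (0 − 0) − 0 = 0, so Ȟ^2 ≅ 0


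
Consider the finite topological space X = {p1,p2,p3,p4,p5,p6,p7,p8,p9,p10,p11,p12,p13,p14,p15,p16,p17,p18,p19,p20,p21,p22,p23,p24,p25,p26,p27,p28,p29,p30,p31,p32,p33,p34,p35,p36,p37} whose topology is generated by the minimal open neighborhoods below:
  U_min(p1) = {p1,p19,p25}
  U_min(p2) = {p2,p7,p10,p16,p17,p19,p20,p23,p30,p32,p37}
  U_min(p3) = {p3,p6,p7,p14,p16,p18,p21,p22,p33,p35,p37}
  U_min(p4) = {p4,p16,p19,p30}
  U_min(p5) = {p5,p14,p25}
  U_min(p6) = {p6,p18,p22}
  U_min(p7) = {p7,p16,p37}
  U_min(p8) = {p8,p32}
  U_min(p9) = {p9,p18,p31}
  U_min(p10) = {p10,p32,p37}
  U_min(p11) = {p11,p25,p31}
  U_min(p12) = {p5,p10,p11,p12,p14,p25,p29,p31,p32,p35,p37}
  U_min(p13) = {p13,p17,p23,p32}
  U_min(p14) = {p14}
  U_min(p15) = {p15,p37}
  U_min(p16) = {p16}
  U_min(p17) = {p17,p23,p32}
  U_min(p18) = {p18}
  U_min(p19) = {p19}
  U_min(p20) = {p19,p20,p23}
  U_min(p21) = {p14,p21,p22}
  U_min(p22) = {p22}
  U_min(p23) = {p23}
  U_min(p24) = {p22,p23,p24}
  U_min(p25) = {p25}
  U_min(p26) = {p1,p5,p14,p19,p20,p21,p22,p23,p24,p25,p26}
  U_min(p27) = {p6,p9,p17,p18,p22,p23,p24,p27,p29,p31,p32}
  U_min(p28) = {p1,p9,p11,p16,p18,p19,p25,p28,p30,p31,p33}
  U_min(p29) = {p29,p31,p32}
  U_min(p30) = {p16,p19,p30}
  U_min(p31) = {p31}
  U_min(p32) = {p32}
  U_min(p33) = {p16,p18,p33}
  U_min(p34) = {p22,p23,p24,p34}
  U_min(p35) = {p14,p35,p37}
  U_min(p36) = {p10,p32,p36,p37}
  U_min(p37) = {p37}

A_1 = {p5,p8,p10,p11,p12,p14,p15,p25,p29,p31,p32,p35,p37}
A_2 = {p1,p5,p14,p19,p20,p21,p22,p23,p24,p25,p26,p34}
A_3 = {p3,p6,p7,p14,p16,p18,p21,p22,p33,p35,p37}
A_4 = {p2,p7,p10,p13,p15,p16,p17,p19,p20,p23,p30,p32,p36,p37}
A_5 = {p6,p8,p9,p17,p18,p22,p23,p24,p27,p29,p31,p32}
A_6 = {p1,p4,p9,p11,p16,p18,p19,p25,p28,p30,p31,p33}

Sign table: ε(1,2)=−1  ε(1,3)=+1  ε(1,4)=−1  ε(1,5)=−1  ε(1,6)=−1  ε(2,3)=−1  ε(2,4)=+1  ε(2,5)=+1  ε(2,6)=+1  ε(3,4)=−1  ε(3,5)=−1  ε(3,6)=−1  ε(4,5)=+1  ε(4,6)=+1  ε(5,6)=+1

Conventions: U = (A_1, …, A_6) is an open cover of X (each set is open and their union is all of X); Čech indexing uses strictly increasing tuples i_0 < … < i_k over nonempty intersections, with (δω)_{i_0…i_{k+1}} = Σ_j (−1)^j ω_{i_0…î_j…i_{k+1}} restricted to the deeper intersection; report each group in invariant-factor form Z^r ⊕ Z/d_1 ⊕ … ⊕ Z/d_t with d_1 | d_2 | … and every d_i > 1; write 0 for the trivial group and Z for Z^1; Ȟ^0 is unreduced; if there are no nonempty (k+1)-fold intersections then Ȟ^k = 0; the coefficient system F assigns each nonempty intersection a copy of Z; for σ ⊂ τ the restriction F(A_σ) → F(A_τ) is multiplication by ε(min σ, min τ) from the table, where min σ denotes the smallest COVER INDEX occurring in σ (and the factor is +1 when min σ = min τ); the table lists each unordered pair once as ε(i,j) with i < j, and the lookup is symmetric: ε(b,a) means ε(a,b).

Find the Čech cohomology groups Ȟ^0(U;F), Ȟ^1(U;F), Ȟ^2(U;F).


Ȟ^0 ≅ Z,  Ȟ^1 ≅ 0,  Ȟ^2 ≅ Z/2

cover nerve:
  A12={p5,p14,p25} A13={p14,p35,p37} A14={p10,p15,p32,p37} A15={p8,p29,p31,p32} A16={p11,p25,p31} A23={p14,p21,p22} A24={p19,p20,p23} A25={p22,p23,p24} A26={p1,p19,p25} A34={p7,p16,p37} A35={p6,p18,p22} A36={p16,p18,p33} A45={p17,p23,p32} A46={p16,p19,p30} A56={p9,p18,p31}
  A123={p14} A126={p25} A134={p37} A145={p32} A156={p31} A235={p22} A245={p23} A246={p19} A346={p16} A356={p18}
C dims 6,15,10; δ0: rk 5, SNF 1^5; δ1: rk 10, SNF 1^9·2
Ȟ^0: (6−5)−0=1 ⇒ Z
Ȟ^1: (15−10)−5=0 ⇒ 0
Ȟ^2: (10−0)−10=0 plus torsion [2] ⇒ Z/2


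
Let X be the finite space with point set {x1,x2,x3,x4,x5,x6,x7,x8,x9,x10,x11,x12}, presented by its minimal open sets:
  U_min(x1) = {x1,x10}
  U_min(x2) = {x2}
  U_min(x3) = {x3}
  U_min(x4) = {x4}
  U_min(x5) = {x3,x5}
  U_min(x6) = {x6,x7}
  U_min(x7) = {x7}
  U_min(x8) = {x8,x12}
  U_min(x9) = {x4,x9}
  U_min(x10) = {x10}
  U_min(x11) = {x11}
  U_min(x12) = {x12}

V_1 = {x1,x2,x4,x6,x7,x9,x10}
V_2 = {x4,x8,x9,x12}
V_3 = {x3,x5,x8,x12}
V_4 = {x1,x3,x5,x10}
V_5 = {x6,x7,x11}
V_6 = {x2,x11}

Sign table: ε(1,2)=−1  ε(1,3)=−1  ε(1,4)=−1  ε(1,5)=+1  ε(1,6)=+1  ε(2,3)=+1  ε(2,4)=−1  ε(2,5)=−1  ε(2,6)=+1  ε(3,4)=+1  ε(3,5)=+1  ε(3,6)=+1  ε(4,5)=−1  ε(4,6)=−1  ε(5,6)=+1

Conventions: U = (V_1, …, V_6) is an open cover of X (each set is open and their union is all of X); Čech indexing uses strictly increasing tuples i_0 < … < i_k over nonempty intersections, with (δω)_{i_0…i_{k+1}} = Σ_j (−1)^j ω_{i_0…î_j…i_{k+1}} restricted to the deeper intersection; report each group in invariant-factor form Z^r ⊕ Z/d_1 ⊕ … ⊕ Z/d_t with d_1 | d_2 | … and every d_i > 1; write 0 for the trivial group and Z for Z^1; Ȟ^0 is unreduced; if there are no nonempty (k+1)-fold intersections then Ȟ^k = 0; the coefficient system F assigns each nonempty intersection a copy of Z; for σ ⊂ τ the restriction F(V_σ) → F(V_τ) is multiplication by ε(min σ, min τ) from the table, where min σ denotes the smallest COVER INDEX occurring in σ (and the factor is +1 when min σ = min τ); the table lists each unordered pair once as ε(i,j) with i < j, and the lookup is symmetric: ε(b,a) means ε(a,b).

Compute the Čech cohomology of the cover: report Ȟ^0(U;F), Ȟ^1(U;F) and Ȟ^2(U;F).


nerve of the cover:
  V12={x4,x9} V14={x1,x10} V15={x6,x7} V16={x2} V23={x8,x12} V34={x3,x5} V56={x11}
C dims 6,7; δ0: rk 5, SNF 1^5
Ȟ^0 = (6 − 5) − 0 = 1, so Ȟ^0 ≅ Z
Ȟ^1 = (7 − 0) − 5 = 2, so Ȟ^1 ≅ Z^2
Ȟ^2 = (0 − 0) − 0 = 0, so Ȟ^2 ≅ 0

Ȟ^0 ≅ Z; Ȟ^1 ≅ Z^2; Ȟ^2 ≅ 0


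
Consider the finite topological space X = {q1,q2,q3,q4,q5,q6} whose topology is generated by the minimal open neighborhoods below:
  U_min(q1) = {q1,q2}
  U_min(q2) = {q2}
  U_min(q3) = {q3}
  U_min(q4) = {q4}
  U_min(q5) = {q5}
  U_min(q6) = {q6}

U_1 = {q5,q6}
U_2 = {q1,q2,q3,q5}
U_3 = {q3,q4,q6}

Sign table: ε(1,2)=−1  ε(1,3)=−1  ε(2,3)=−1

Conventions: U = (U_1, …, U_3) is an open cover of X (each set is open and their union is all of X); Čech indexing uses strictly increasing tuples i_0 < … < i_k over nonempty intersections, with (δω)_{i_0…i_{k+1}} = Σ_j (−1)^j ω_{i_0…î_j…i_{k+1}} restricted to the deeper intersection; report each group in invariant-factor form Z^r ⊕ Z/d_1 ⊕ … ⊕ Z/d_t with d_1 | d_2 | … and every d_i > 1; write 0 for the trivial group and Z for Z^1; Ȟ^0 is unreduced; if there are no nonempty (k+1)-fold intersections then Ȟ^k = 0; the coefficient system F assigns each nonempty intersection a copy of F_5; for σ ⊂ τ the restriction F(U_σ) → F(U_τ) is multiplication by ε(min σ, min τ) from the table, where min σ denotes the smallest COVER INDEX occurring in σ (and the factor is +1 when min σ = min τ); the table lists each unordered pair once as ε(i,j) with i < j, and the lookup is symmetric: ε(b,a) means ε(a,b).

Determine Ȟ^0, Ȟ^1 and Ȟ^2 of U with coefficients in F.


Ȟ^0 ≅ 0, Ȟ^1 ≅ 0, Ȟ^2 ≅ 0

nonempty overlaps:
  U12={q5} U13={q6} U23={q3}
C dims 3,3; δ0: rk_F5 3
degree 0: 3−3−0 = 0 → Ȟ^0 ≅ 0
degree 1: 3−0−3 = 0 → Ȟ^1 ≅ 0
degree 2: 0−0−0 = 0 → Ȟ^2 ≅ 0


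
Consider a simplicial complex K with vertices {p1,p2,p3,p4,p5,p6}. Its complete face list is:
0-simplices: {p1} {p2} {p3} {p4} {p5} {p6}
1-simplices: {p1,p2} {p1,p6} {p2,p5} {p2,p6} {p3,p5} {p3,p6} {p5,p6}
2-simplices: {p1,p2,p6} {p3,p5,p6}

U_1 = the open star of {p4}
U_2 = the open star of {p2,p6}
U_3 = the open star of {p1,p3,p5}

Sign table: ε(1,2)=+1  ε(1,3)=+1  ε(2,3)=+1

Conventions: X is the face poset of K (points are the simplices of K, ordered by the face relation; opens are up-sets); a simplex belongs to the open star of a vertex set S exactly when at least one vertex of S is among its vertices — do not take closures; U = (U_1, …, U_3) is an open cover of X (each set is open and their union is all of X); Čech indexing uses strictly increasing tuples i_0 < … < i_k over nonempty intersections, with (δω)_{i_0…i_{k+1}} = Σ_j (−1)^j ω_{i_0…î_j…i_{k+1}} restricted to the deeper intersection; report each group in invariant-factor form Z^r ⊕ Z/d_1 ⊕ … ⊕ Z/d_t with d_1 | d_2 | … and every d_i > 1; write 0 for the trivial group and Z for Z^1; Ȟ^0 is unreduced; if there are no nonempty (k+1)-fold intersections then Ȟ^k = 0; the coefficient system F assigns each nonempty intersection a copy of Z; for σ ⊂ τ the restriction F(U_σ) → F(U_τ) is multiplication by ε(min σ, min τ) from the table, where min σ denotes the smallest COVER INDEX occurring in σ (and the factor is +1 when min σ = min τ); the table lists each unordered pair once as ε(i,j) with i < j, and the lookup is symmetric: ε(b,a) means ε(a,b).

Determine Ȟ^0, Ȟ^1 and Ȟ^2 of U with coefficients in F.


cover nerve:
  U1={{p4}} U2={{p2},{p6},{p1,p2},{p1,p6},{p2,p5},{p2,p6},{p3,p6},{p5,p6},{p1,p2,p6},{p3,p5,p6}} U3={{p1},{p3},{p5},{p1,p2},{p1,p6},{p2,p5},{p3,p5},{p3,p6},{p5,p6},{p1,p2,p6},{p3,p5,p6}}
  U23={{p1,p2},{p1,p6},{p2,p5},{p3,p6},{p5,p6},{p1,p2,p6},{p3,p5,p6}}
C dims 3,1; δ0: rk 1, SNF 1^1
Ȟ^0: (3−1)−0=2 ⇒ Z^2
Ȟ^1: (1−0)−1=0 ⇒ 0
Ȟ^2: (0−0)−0=0 ⇒ 0

Ȟ^0(U;F) ≅ Z^2, Ȟ^1(U;F) ≅ 0, Ȟ^2(U;F) ≅ 0


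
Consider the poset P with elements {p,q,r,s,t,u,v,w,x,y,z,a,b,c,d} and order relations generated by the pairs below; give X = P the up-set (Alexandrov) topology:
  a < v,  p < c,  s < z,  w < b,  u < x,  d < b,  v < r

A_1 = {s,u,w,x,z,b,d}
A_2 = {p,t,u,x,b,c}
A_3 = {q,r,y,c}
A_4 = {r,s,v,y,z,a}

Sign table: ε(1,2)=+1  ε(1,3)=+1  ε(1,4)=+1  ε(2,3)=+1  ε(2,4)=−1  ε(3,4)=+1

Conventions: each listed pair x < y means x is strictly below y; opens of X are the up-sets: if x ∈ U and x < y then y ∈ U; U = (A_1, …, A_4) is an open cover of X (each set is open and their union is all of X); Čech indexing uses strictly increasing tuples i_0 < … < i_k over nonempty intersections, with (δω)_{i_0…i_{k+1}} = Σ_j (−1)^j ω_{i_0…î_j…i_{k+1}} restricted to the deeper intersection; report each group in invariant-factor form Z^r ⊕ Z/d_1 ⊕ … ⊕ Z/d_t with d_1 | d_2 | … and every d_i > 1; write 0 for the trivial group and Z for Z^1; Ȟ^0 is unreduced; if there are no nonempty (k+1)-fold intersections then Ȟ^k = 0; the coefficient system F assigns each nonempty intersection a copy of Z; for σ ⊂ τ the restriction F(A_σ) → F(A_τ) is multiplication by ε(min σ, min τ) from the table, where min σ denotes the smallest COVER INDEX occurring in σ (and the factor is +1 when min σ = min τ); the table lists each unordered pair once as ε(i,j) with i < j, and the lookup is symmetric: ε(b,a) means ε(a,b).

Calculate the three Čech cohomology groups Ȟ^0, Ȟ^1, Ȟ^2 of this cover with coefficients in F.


cover nerve:
  A12={u,x,b} A14={s,z} A23={c} A34={r,y}
C dims 4,4; δ0: rk 3, SNF 1^3
Ȟ^0: (4−3)−0=1 ⇒ Z
Ȟ^1: (4−0)−3=1 ⇒ Z
Ȟ^2: (0−0)−0=0 ⇒ 0

Ȟ^0(U;F) ≅ Z, Ȟ^1(U;F) ≅ Z and Ȟ^2(U;F) ≅ 0


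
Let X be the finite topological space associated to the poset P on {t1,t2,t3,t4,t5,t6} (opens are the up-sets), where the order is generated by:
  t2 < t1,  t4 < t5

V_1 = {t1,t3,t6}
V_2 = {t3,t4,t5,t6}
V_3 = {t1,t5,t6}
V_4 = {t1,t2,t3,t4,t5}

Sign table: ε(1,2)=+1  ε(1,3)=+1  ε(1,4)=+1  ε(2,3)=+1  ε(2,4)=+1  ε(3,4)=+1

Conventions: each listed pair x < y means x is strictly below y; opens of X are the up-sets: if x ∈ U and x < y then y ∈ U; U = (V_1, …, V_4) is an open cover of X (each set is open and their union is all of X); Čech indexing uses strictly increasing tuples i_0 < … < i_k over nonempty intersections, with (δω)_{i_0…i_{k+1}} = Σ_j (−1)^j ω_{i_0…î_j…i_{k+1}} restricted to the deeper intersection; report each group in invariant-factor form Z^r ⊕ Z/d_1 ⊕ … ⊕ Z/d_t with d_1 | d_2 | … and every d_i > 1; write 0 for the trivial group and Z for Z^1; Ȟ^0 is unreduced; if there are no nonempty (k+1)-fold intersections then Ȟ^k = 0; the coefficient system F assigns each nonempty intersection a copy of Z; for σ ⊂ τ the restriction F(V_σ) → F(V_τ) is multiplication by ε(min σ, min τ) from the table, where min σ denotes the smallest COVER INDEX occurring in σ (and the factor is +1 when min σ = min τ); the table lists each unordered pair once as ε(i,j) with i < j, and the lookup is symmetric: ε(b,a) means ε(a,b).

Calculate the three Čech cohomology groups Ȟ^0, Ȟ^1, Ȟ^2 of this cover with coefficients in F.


Ȟ^0 ≅ Z; Ȟ^1 ≅ 0; Ȟ^2 ≅ Z

nonempty overlaps:
  V12={t3,t6} V13={t1,t6} V14={t1,t3} V23={t5,t6} V24={t3,t4,t5} V34={t1,t5}
  V123={t6} V124={t3} V134={t1} V234={t5}
C dims 4,6,4; δ0: rk 3, SNF 1^3; δ1: rk 3, SNF 1^3
degree 0: 4−3−0 = 1 → Ȟ^0 ≅ Z
degree 1: 6−3−3 = 0 → Ȟ^1 ≅ 0
degree 2: 4−0−3 = 1 → Ȟ^2 ≅ Z


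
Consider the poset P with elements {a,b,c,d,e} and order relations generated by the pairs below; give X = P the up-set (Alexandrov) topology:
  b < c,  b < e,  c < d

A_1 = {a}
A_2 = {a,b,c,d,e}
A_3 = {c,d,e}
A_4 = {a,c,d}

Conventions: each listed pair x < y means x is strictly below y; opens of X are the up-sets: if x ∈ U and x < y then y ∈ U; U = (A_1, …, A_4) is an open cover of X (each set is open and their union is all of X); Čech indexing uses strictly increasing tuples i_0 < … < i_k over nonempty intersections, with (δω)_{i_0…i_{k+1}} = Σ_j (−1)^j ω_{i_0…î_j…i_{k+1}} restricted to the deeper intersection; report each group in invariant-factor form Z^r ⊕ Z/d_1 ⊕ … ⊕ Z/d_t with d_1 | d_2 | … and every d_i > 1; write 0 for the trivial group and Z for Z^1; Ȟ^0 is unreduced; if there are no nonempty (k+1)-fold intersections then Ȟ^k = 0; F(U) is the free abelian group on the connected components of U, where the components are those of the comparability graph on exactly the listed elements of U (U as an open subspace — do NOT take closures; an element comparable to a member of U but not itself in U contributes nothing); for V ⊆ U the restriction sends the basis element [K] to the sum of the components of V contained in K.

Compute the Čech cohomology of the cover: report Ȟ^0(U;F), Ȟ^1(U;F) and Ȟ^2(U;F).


Ȟ^0(U;F) ≅ Z^2; Ȟ^1(U;F) ≅ 0; Ȟ^2(U;F) ≅ 0

intersection data:
  A12={a} A14={a} A23={c,d,e} A24={a,c,d} A34={c,d}
  A124={a} A234={c,d}
components per intersection:
  A1: {a}
  A2: {a} {b,c,d,e}
  A3: {c,d} {e}
  A4: {a} {c,d}
  A12: {a}
  A14: {a}
  A23: {c,d} {e}
  A24: {a} {c,d}
  A34: {c,d}
  A124: {a}
  A234: {c,d}
C dims 7,7,2; δ0: rk 5, SNF 1^5; δ1: rk 2, SNF 1^2
Ȟ^0 = (7 − 5) − 0 = 2, so Ȟ^0 ≅ Z^2
Ȟ^1 = (7 − 2) − 5 = 0, so Ȟ^1 ≅ 0
Ȟ^2 = (2 − 0) − 2 = 0, so Ȟ^2 ≅ 0


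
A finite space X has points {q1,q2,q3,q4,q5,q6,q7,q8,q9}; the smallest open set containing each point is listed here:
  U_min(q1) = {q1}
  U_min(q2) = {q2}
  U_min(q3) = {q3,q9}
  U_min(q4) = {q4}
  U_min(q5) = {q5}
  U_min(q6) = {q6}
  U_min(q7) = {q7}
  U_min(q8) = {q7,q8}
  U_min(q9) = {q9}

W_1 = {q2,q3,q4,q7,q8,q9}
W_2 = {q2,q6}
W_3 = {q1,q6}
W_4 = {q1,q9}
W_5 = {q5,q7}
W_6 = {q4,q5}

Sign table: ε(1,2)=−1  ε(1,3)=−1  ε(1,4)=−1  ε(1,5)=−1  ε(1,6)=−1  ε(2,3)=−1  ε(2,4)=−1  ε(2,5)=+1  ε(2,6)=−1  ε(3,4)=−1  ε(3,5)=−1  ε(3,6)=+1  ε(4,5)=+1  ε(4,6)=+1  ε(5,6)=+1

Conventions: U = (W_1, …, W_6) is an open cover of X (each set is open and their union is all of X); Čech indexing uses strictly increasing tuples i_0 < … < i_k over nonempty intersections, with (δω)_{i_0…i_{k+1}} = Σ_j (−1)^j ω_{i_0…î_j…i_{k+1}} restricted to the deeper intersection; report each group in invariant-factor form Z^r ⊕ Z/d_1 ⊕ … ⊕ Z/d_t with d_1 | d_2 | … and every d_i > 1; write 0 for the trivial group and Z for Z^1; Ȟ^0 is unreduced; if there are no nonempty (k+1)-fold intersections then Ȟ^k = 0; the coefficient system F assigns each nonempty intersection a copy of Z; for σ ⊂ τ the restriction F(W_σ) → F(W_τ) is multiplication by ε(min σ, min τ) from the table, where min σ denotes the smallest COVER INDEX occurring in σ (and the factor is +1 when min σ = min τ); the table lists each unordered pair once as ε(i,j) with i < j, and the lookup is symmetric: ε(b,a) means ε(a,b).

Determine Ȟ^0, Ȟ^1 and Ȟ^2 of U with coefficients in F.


nonempty intersections:
  W12={q2} W14={q9} W15={q7} W16={q4} W23={q6} W34={q1} W56={q5}
C dims 6,7; δ0: rk 5, SNF 1^5
Ȟ^0: (6−5)−0=1 ⇒ Z
Ȟ^1: (7−0)−5=2 ⇒ Z^2
Ȟ^2: (0−0)−0=0 ⇒ 0

Ȟ^0 = Z,  Ȟ^1 = Z^2,  Ȟ^2 = 0


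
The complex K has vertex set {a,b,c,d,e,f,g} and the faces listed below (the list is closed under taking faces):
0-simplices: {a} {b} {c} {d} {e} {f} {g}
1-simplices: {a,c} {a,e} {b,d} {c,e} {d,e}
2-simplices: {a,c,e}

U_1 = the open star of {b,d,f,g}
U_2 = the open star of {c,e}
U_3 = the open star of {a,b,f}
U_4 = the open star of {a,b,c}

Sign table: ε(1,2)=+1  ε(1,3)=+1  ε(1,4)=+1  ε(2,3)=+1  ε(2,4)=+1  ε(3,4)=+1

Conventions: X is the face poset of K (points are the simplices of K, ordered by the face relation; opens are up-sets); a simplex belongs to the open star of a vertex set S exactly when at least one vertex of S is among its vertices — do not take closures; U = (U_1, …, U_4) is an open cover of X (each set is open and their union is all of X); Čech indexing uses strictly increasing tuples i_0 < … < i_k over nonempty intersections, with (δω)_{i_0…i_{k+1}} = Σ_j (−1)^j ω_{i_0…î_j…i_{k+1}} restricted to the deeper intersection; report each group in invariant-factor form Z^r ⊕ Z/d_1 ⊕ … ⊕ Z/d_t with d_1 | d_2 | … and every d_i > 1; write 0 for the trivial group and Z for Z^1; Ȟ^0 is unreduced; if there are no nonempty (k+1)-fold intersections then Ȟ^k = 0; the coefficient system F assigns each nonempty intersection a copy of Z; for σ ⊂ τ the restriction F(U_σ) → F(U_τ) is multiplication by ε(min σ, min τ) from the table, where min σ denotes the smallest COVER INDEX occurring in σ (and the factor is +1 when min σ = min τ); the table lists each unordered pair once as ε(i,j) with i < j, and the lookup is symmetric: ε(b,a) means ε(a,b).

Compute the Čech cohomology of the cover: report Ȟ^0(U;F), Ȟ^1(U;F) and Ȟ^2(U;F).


nonempty overlaps:
  U1={{b},{d},{f},{g},{b,d},{d,e}} U2={{c},{e},{a,c},{a,e},{c,e},{d,e},{a,c,e}} U3={{a},{b},{f},{a,c},{a,e},{b,d},{a,c,e}} U4={{a},{b},{c},{a,c},{a,e},{b,d},{c,e},{a,c,e}}
  U12={{d,e}} U13={{b},{f},{b,d}} U14={{b},{b,d}} U23={{a,c},{a,e},{a,c,e}} U24={{c},{a,c},{a,e},{c,e},{a,c,e}} U34={{a},{b},{a,c},{a,e},{b,d},{a,c,e}}
  U134={{b},{b,d}} U234={{a,c},{a,e},{a,c,e}}
C dims 4,6,2; δ0: rk 3, SNF 1^3; δ1: rk 2, SNF 1^2
degree 0: 4−3−0 = 1 → Ȟ^0 ≅ Z
degree 1: 6−2−3 = 1 → Ȟ^1 ≅ Z
degree 2: 2−0−2 = 0 → Ȟ^2 ≅ 0

Ȟ^0(U;F) ≅ Z, Ȟ^1(U;F) ≅ Z and Ȟ^2(U;F) ≅ 0
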